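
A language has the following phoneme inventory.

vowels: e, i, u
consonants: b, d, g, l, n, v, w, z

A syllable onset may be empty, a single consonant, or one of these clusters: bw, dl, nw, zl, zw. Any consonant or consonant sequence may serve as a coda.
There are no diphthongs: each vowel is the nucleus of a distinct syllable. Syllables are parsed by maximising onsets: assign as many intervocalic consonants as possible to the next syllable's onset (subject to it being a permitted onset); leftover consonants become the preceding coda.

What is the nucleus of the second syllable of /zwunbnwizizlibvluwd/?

Vowels present: u, i, i, i, u; each is a nucleus, giving 5 syllables.
The second nucleus (vowel 2 from the left) is /i/.

i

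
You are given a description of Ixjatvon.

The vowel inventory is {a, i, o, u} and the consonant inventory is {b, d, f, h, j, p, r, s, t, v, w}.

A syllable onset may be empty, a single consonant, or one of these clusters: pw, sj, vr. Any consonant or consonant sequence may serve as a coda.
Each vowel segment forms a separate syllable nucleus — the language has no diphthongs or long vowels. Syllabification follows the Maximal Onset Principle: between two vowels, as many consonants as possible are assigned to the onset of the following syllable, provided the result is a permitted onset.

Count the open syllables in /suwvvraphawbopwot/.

1

The vowels are u, a, a, o, o — 5 nuclei, so 5 syllables.
Between /u/ (V1) and /a/ (V2): /wvvr/ — longest licit onset from the right is /vr/, leaving /wv/ as coda.
Between /a/ (V2) and /a/ (V3): /ph/; trying suffixes from longest down, /h/ is the first permitted one, so coda /p/ | onset /h/.
Between /a/ (V3) and /o/ (V4): /wb/; trying suffixes from longest down, /b/ is the first permitted one, so coda /w/ | onset /b/.
Between /o/ (V4) and /o/ (V5): /pw/ is a licit onset in full, so it all attaches to the next syllable.
Putting it together: suwv.vrap.haw.bo.pwot.
Classifying each syllable: /suwv/ (closed), /vrap/ (closed), /haw/ (closed), /bo/ (open), /pwot/ (closed).
Open syllables: 1.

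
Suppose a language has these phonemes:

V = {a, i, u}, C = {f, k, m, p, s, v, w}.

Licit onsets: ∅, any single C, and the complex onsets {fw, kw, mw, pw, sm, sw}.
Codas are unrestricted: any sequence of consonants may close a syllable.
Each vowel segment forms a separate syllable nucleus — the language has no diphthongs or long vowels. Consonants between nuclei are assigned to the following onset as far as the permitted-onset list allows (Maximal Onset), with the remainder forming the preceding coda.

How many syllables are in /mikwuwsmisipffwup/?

5

The vowels are i, u, i, i, u — 5 nuclei, so 5 syllables.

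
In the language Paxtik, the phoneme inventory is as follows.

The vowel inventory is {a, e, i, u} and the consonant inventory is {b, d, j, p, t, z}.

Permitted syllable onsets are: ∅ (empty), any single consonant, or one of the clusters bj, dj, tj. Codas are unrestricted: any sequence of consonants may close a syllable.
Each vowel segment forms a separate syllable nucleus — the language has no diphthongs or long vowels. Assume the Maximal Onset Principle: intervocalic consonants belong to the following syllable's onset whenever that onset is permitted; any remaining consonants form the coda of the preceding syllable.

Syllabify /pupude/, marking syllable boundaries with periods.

pu.pu.de

Vowels present: u, u, e; each is a nucleus, giving 3 syllables.
V1 /u/ – V2 /u/: /p/ → onset of the next syllable (single consonants are always licit onsets).
V2 /u/ – V3 /e/: just /d/ — single C goes to the following onset.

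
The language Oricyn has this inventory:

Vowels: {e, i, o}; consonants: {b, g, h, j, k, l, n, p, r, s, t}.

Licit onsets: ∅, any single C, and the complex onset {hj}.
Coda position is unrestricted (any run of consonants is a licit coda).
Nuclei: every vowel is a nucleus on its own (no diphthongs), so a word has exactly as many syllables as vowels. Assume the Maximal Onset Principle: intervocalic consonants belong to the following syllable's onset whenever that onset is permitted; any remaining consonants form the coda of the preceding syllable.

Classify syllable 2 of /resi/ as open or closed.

The vowels are e, i — 2 nuclei, so 2 syllables.
σ1/σ2 boundary: /s/ → onset of the next syllable (single consonants are always licit onsets).
Putting it together: re.si.
Syllable 2 is /si/; it ends in its nucleus with no coda, so it is open.

open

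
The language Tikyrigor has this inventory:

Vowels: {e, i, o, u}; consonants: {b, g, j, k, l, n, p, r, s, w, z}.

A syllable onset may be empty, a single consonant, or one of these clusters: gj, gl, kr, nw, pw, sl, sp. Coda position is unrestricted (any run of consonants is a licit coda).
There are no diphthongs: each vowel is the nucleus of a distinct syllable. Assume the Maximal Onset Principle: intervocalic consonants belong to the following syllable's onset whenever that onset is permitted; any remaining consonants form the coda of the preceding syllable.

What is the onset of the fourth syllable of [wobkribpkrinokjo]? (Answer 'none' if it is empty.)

Vowels present: o, i, i, o, o; each is a nucleus, giving 5 syllables.
Between /o/ (V1) and /i/ (V2): cluster /bkr/ — the longest permitted-onset suffix is /kr/; onset = /kr/, preceding coda = /b/.
Between /i/ (V2) and /i/ (V3): /bpkr/ — longest licit onset from the right is /kr/, leaving /bp/ as coda.
Between /i/ (V3) and /o/ (V4): /n/ → onset of the next syllable (single consonants are always licit onsets).
Between /o/ (V4) and /o/ (V5): /kj/ splits as /k/ + /j/ (/j/ is the longest suffix that is a licit onset).
So the parse is wob.kribp.kri.nok.jo.
Syllable 4 is /nok/: onset /n/, nucleus /o/, coda /k/.

n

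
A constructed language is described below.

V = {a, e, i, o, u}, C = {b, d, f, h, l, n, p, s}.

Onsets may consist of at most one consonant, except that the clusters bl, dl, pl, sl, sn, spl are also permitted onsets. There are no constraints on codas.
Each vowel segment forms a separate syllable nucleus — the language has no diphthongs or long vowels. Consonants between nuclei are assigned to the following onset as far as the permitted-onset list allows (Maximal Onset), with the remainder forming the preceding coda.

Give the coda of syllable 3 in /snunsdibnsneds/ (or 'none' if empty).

ds

Nuclei (vowels): u, i, e → 3 syllables.
/u…i/ gap (V1→V2): /nsd/; trying suffixes from longest down, /d/ is the first permitted one, so coda /ns/ | onset /d/.
/i…e/ gap (V2→V3): /bnsn/ splits as /bn/ + /sn/ (/sn/ is the longest suffix that is a licit onset).
Putting it together: snuns.dibn.sneds.
Syllable 3 is /sneds/: onset /sn/, nucleus /e/, coda /ds/.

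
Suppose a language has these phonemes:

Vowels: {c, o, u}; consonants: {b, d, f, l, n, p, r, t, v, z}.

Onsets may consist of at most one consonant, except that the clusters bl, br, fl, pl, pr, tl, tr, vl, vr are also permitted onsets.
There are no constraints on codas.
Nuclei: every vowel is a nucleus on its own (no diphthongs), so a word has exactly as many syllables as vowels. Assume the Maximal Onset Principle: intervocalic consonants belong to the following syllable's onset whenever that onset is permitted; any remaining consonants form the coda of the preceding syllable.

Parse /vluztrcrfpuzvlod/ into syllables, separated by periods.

vluz.trcrf.puz.vlod

Nuclei (vowels): u, c, u, o → 4 syllables.
V1 /u/ – V2 /c/: cluster /ztr/ — the longest permitted-onset suffix is /tr/; onset = /tr/, preceding coda = /z/.
V2 /c/ – V3 /u/: /rfp/ splits as /rf/ + /p/ (/p/ is the longest suffix that is a licit onset).
V3 /u/ – V4 /o/: /zvl/; trying suffixes from longest down, /vl/ is the first permitted one, so coda /z/ | onset /vl/.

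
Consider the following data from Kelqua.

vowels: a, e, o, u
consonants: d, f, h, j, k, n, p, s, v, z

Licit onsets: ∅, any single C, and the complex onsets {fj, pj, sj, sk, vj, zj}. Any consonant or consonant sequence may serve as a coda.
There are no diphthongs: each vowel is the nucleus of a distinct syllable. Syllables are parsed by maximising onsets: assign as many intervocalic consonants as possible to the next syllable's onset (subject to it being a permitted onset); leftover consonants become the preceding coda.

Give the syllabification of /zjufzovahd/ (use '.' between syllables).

Vowels present: u, o, a; each is a nucleus, giving 3 syllables.
V1 /u/ – V2 /o/: /fz/; trying suffixes from longest down, /z/ is the first permitted one, so coda /f/ | onset /z/.
V2 /o/ – V3 /a/: /v/ is a single consonant, so it becomes the next onset.

zjuf.zo.vahd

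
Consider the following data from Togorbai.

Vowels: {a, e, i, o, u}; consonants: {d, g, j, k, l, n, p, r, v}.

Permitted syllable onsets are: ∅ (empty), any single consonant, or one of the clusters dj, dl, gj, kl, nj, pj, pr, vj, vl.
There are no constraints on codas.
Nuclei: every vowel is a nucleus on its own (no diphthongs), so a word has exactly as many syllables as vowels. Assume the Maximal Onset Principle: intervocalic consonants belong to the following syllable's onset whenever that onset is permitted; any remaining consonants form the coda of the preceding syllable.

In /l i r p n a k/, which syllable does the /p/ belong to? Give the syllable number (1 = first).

1

Vowels present: i, a; each is a nucleus, giving 2 syllables.
σ1/σ2 boundary: /rpn/; trying suffixes from longest down, /n/ is the first permitted one, so coda /rp/ | onset /n/.
Result: lirp.nak.
The /p/ is in the coda of syllable 1 (/lirp/).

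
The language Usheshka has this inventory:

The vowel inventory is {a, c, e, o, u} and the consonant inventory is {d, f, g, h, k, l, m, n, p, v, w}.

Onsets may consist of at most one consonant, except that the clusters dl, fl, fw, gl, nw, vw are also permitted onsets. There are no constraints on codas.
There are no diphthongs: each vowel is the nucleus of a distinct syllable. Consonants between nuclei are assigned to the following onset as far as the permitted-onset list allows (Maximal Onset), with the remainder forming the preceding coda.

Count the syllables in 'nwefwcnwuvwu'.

4

The vowels are e, c, u, u — 4 nuclei, so 4 syllables.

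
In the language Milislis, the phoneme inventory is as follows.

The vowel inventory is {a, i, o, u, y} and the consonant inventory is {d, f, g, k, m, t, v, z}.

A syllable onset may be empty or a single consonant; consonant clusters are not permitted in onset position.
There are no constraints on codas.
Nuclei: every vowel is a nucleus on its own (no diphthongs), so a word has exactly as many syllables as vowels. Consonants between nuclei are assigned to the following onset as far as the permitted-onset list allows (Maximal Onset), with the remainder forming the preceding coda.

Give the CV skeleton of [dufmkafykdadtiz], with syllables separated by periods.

CVCC.CV.CVC.CVC.CVC

Nuclei (vowels): u, a, y, a, i → 5 syllables.
V1 /u/ – V2 /a/: /fmk/ — longest licit onset from the right is /k/, leaving /fm/ as coda.
V2 /a/ – V3 /y/: just /f/ — single C goes to the following onset.
V3 /y/ – V4 /a/: /kd/ splits as /k/ + /d/ (/d/ is the longest suffix that is a licit onset).
V4 /a/ – V5 /i/: /dt/; trying suffixes from longest down, /t/ is the first permitted one, so coda /d/ | onset /t/.
Result: dufm.ka.fyk.dad.tiz.
Mapping each syllable to C/V: /dufm/ → CVCC, /ka/ → CV, /fyk/ → CVC, /dad/ → CVC, /tiz/ → CVC.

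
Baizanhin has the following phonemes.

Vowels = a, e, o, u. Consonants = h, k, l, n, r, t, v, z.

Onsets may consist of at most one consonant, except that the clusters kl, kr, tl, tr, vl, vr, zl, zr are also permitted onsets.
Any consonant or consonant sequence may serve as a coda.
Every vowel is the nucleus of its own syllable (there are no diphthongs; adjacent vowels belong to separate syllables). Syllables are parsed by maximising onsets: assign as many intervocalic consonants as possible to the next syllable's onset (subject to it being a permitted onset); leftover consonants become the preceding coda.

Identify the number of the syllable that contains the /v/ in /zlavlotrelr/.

2

Vowels present: a, o, e; each is a nucleus, giving 3 syllables.
/a…o/ gap (V1→V2): cluster /vl/ — /vl/ is itself a permitted onset, so the whole cluster goes right; preceding coda = ∅.
/o…e/ gap (V2→V3): /tr/ is a licit onset in full, so it all attaches to the next syllable.
Syllabification: zla.vlo.trelr.
The /v/ is in the onset of syllable 2 (/vlo/).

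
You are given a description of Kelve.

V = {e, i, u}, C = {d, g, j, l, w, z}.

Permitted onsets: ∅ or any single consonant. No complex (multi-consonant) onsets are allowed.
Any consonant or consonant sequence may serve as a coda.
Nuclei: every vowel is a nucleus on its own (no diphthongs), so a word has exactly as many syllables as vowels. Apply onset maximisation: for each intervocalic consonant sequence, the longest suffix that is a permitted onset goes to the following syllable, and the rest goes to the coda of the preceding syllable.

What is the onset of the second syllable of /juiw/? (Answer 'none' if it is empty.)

none

The vowels are u, i — 2 nuclei, so 2 syllables.
σ1/σ2 boundary: no consonants, so the boundary falls immediately after /u/.
Result: ju.iw.
Syllable 2 is /iw/: onset ∅, nucleus /i/, coda /w/.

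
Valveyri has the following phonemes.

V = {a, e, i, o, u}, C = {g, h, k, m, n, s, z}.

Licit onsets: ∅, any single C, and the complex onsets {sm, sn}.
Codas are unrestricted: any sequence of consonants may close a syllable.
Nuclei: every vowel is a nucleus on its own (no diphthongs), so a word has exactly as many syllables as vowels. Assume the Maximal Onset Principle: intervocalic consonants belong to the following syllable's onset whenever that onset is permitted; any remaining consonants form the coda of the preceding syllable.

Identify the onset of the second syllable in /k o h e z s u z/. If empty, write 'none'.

h

The vowels are o, e, u — 3 nuclei, so 3 syllables.
V1 /o/ – V2 /e/: just /h/ — single C goes to the following onset.
V2 /e/ – V3 /u/: /zs/ — longest licit onset from the right is /s/, leaving /z/ as coda.
Syllabification: ko.hez.suz.
Syllable 2 is /hez/: onset /h/, nucleus /e/, coda /z/.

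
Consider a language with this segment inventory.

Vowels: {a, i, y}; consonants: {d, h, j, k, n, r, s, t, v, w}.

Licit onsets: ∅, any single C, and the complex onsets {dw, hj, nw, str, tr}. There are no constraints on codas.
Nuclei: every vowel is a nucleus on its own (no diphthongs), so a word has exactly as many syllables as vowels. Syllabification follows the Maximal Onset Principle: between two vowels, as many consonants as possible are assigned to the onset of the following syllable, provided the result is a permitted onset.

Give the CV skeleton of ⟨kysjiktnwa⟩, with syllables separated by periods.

Nuclei (vowels): y, i, a → 3 syllables.
/y…i/ gap (V1→V2): cluster /sj/ — the longest permitted-onset suffix is /j/; onset = /j/, preceding coda = /s/.
/i…a/ gap (V2→V3): /ktnw/ — longest licit onset from the right is /nw/, leaving /kt/ as coda.
Putting it together: kys.jikt.nwa.
Mapping each syllable to C/V: /kys/ → CVC, /jikt/ → CVCC, /nwa/ → CCV.

CVC.CVCC.CCV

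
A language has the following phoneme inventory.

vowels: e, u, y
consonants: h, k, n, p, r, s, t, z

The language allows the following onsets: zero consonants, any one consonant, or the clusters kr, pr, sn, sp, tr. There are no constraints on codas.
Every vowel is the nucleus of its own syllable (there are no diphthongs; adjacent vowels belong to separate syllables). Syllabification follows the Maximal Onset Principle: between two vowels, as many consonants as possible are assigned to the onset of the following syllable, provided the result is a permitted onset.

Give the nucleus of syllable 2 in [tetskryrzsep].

y

Nuclei (vowels): e, y, e → 3 syllables.
The second nucleus (vowel 2 from the left) is /y/.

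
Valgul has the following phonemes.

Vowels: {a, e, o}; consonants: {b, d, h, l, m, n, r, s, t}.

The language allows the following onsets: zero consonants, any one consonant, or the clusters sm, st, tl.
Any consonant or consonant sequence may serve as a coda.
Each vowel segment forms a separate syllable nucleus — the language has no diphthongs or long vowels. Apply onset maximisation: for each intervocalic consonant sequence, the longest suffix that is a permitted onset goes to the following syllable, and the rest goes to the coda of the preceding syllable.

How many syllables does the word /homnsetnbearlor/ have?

Vowels present: o, e, e, a, o; each is a nucleus, giving 5 syllables.

5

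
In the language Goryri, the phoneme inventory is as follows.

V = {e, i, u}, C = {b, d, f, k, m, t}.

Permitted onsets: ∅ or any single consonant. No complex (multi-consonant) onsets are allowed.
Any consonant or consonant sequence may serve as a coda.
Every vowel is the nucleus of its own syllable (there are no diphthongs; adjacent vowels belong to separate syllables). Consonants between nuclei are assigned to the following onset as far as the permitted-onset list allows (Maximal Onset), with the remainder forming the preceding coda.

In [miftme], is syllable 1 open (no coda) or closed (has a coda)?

Nuclei (vowels): i, e → 2 syllables.
σ1/σ2 boundary: /ftm/ splits as /ft/ + /m/ (/m/ is the longest suffix that is a licit onset).
Putting it together: mift.me.
Syllable 1 is /mift/ with coda /ft/, so it is closed.

closed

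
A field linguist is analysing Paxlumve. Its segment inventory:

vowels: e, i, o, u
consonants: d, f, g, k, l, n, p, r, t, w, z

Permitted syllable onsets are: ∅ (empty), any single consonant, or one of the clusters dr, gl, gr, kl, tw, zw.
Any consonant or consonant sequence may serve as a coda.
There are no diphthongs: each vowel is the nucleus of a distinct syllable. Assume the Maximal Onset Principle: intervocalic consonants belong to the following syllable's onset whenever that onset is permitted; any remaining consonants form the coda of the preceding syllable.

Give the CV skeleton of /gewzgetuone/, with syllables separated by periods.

CVCC.CV.CV.V.CV

The vowels are e, e, u, o, e — 5 nuclei, so 5 syllables.
σ1/σ2 boundary: /wzg/; trying suffixes from longest down, /g/ is the first permitted one, so coda /wz/ | onset /g/.
σ2/σ3 boundary: just /t/ — single C goes to the following onset.
σ3/σ4 boundary: nothing intervenes; syllable break is V.V.
σ4/σ5 boundary: /n/ → onset of the next syllable (single consonants are always licit onsets).
Putting it together: gewz.ge.tu.o.ne.
Mapping each syllable to C/V: /gewz/ → CVCC, /ge/ → CV, /tu/ → CV, /o/ → V, /ne/ → CV.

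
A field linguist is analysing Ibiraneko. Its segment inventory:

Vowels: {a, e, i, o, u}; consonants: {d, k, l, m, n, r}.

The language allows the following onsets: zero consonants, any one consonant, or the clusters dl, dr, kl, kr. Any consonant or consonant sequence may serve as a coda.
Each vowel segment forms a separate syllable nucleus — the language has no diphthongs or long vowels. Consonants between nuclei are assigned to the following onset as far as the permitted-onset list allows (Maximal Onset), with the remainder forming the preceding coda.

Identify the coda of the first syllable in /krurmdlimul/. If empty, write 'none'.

The vowels are u, i, u — 3 nuclei, so 3 syllables.
/u…i/ gap (V1→V2): cluster /rmdl/ — the longest permitted-onset suffix is /dl/; onset = /dl/, preceding coda = /rm/.
/i…u/ gap (V2→V3): just /m/ — single C goes to the following onset.
So the parse is krurm.dli.mul.
Syllable 1 is /krurm/: onset /kr/, nucleus /u/, coda /rm/.

rm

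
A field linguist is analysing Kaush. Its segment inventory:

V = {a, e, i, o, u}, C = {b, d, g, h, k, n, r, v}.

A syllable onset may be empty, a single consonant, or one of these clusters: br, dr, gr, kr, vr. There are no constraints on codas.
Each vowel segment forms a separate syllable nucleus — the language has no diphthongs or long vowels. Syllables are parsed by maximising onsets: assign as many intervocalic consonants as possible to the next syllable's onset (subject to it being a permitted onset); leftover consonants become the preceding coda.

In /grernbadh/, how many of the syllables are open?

The vowels are e, a — 2 nuclei, so 2 syllables.
σ1/σ2 boundary: /rnb/; trying suffixes from longest down, /b/ is the first permitted one, so coda /rn/ | onset /b/.
Putting it together: grern.badh.
Classifying each syllable: /grern/ (closed), /badh/ (closed).
Open syllables: 0.

0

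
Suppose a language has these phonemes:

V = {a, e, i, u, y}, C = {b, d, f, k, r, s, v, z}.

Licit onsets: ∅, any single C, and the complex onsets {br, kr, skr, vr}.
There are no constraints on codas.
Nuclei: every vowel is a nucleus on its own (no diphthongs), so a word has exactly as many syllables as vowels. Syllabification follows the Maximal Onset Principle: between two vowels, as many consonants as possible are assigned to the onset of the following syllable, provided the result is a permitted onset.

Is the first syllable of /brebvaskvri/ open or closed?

The vowels are e, a, i — 3 nuclei, so 3 syllables.
Between /e/ (V1) and /a/ (V2): /bv/ splits as /b/ + /v/ (/v/ is the longest suffix that is a licit onset).
Between /a/ (V2) and /i/ (V3): /skvr/ — longest licit onset from the right is /vr/, leaving /sk/ as coda.
So the parse is breb.vask.vri.
Syllable 1 is /breb/ with coda /b/, so it is closed.

closed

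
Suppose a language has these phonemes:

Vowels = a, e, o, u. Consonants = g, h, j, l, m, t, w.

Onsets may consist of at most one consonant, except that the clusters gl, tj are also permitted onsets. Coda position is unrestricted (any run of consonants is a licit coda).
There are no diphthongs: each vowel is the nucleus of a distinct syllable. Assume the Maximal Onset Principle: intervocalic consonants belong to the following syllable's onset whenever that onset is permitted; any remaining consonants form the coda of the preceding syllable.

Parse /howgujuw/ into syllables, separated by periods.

how.gu.juw

Vowels present: o, u, u; each is a nucleus, giving 3 syllables.
σ1/σ2 boundary: /wg/; trying suffixes from longest down, /g/ is the first permitted one, so coda /w/ | onset /g/.
σ2/σ3 boundary: /j/ is a single consonant, so it becomes the next onset.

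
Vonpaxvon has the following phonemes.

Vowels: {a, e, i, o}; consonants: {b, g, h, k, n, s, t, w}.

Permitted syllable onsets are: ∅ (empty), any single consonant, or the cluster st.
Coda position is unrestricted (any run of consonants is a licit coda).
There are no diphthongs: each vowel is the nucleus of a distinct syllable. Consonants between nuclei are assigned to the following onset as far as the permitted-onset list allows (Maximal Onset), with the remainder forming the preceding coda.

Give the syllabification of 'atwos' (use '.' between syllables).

at.wos

Vowels present: a, o; each is a nucleus, giving 2 syllables.
σ1/σ2 boundary: /tw/ splits as /t/ + /w/ (/w/ is the longest suffix that is a licit onset).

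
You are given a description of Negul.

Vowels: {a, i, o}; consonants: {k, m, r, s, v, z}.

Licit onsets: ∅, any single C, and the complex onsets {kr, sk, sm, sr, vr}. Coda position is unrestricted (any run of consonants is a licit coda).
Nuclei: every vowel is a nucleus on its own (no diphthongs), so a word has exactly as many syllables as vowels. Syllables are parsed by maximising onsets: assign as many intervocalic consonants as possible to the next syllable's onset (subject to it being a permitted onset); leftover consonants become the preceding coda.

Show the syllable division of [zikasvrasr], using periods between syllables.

The vowels are i, a, a — 3 nuclei, so 3 syllables.
/i…a/ gap (V1→V2): just /k/ — single C goes to the following onset.
/a…a/ gap (V2→V3): /svr/ — longest licit onset from the right is /vr/, leaving /s/ as coda.

zi.kas.vrasr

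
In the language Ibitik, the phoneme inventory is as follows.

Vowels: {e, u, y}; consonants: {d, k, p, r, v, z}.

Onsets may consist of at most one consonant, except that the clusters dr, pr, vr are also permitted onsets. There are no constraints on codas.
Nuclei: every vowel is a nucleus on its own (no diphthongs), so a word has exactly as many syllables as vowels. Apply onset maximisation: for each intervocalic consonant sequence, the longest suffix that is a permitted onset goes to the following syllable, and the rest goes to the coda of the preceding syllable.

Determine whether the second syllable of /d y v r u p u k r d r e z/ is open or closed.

open

Nuclei (vowels): y, u, u, e → 4 syllables.
V1 /y/ – V2 /u/: /vr/ — entire cluster is a permitted onset → onset /vr/, coda ∅.
V2 /u/ – V3 /u/: just /p/ — single C goes to the following onset.
V3 /u/ – V4 /e/: /krdr/; trying suffixes from longest down, /dr/ is the first permitted one, so coda /kr/ | onset /dr/.
So the parse is dy.vru.pukr.drez.
Syllable 2 is /vru/; it ends in its nucleus with no coda, so it is open.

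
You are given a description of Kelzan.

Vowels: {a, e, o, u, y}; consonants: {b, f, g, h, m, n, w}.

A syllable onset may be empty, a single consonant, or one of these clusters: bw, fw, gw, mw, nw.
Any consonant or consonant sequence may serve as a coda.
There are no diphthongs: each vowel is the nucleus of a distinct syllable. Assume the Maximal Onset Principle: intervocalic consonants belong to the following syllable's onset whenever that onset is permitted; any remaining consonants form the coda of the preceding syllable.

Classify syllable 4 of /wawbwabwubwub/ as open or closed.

closed

The vowels are a, a, u, u — 4 nuclei, so 4 syllables.
V1 /a/ – V2 /a/: /wbw/ — longest licit onset from the right is /bw/, leaving /w/ as coda.
V2 /a/ – V3 /u/: /bw/ is a licit onset in full, so it all attaches to the next syllable.
V3 /u/ – V4 /u/: cluster /bw/ — /bw/ is itself a permitted onset, so the whole cluster goes right; preceding coda = ∅.
Putting it together: waw.bwa.bwu.bwub.
Syllable 4 is /bwub/ with coda /b/, so it is closed.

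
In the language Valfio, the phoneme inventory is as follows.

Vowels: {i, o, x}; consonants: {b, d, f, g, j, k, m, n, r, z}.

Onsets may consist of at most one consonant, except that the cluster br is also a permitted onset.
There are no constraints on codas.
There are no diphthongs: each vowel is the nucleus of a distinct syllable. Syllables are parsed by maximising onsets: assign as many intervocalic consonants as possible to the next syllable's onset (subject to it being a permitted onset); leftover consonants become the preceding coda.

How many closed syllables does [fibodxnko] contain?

1

Nuclei (vowels): i, o, x, o → 4 syllables.
Between /i/ (V1) and /o/ (V2): just /b/ — single C goes to the following onset.
Between /o/ (V2) and /x/ (V3): /d/ → onset of the next syllable (single consonants are always licit onsets).
Between /x/ (V3) and /o/ (V4): /nk/ — longest licit onset from the right is /k/, leaving /n/ as coda.
Syllabification: fi.bo.dxn.ko.
Classifying each syllable: /fi/ (open), /bo/ (open), /dxn/ (closed), /ko/ (open).
Closed syllables: 1.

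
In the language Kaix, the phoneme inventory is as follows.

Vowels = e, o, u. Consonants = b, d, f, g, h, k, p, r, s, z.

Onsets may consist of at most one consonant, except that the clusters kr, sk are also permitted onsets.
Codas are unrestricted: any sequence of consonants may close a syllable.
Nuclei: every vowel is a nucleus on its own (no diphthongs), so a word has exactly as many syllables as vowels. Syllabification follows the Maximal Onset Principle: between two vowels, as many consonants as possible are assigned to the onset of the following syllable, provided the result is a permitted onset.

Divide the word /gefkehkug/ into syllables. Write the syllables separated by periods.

gef.keh.kug

The vowels are e, e, u — 3 nuclei, so 3 syllables.
σ1/σ2 boundary: cluster /fk/ — the longest permitted-onset suffix is /k/; onset = /k/, preceding coda = /f/.
σ2/σ3 boundary: /hk/; trying suffixes from longest down, /k/ is the first permitted one, so coda /h/ | onset /k/.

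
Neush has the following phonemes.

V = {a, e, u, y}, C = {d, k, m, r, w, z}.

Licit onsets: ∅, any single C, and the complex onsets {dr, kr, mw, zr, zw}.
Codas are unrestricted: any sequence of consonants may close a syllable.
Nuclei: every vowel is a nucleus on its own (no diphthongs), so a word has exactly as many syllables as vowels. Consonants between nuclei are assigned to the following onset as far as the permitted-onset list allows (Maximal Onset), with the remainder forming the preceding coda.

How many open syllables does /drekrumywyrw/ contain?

The vowels are e, u, y, y — 4 nuclei, so 4 syllables.
Between /e/ (V1) and /u/ (V2): cluster /kr/ — /kr/ is itself a permitted onset, so the whole cluster goes right; preceding coda = ∅.
Between /u/ (V2) and /y/ (V3): just /m/ — single C goes to the following onset.
Between /y/ (V3) and /y/ (V4): /w/ is a single consonant, so it becomes the next onset.
Syllabification: dre.kru.my.wyrw.
Classifying each syllable: /dre/ (open), /kru/ (open), /my/ (open), /wyrw/ (closed).
Open syllables: 3.

3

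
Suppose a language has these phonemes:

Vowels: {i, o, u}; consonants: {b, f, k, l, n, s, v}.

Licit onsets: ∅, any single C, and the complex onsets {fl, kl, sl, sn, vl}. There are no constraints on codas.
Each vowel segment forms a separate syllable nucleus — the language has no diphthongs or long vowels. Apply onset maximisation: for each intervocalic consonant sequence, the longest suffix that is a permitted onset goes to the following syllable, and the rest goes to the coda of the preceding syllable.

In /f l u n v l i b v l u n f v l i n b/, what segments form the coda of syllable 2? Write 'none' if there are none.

Nuclei (vowels): u, i, u, i → 4 syllables.
V1 /u/ – V2 /i/: cluster /nvl/ — the longest permitted-onset suffix is /vl/; onset = /vl/, preceding coda = /n/.
V2 /i/ – V3 /u/: /bvl/ — longest licit onset from the right is /vl/, leaving /b/ as coda.
V3 /u/ – V4 /i/: cluster /nfvl/ — the longest permitted-onset suffix is /vl/; onset = /vl/, preceding coda = /nf/.
Putting it together: flun.vlib.vlunf.vlinb.
Syllable 2 is /vlib/: onset /vl/, nucleus /i/, coda /b/.

b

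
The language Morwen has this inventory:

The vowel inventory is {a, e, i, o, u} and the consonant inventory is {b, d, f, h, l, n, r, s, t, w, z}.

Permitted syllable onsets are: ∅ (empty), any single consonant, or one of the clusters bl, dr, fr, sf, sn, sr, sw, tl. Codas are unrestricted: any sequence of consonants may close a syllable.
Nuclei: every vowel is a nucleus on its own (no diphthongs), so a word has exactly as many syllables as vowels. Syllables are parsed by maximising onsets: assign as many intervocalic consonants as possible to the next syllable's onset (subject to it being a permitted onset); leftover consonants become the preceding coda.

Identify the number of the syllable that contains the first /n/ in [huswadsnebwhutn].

3

The vowels are u, a, e, u — 4 nuclei, so 4 syllables.
Between /u/ (V1) and /a/ (V2): cluster /sw/ — /sw/ is itself a permitted onset, so the whole cluster goes right; preceding coda = ∅.
Between /a/ (V2) and /e/ (V3): /dsn/ splits as /d/ + /sn/ (/sn/ is the longest suffix that is a licit onset).
Between /e/ (V3) and /u/ (V4): cluster /bwh/ — the longest permitted-onset suffix is /h/; onset = /h/, preceding coda = /bw/.
Syllabification: hu.swad.snebw.hutn.
The first /n/ is in the onset of syllable 3 (/snebw/).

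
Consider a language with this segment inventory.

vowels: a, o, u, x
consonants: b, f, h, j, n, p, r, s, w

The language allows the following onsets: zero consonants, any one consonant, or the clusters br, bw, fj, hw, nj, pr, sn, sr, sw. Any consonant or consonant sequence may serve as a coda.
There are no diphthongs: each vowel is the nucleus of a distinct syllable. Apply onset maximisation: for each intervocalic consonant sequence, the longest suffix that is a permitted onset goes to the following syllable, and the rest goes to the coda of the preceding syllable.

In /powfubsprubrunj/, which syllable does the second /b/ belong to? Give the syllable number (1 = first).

The vowels are o, u, u, u — 4 nuclei, so 4 syllables.
Between /o/ (V1) and /u/ (V2): /wf/ splits as /w/ + /f/ (/f/ is the longest suffix that is a licit onset).
Between /u/ (V2) and /u/ (V3): /bspr/ — longest licit onset from the right is /pr/, leaving /bs/ as coda.
Between /u/ (V3) and /u/ (V4): /br/ is a licit onset in full, so it all attaches to the next syllable.
Syllabification: pow.fubs.pru.brunj.
The second /b/ is in the onset of syllable 4 (/brunj/).

4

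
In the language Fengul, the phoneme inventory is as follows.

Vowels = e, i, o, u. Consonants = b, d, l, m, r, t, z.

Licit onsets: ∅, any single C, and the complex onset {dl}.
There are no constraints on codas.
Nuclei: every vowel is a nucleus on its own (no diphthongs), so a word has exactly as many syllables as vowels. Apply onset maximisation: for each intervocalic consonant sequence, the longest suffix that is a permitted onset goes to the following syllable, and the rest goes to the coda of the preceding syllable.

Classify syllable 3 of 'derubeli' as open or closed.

open

The vowels are e, u, e, i — 4 nuclei, so 4 syllables.
/e…u/ gap (V1→V2): /r/ is a single consonant, so it becomes the next onset.
/u…e/ gap (V2→V3): just /b/ — single C goes to the following onset.
/e…i/ gap (V3→V4): just /l/ — single C goes to the following onset.
So the parse is de.ru.be.li.
Syllable 3 is /be/; it ends in its nucleus with no coda, so it is open.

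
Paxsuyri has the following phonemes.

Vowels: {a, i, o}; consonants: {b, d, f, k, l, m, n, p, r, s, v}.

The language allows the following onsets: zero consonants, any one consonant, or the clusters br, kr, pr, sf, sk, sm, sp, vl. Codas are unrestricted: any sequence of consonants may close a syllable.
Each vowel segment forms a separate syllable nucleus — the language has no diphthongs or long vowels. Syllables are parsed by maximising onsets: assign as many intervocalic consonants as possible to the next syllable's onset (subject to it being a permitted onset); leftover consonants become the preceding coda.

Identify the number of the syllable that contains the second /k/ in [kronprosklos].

2

The vowels are o, o, o — 3 nuclei, so 3 syllables.
σ1/σ2 boundary: /npr/ splits as /n/ + /pr/ (/pr/ is the longest suffix that is a licit onset).
σ2/σ3 boundary: cluster /skl/ — the longest permitted-onset suffix is /l/; onset = /l/, preceding coda = /sk/.
Putting it together: kron.prosk.los.
The second /k/ is in the coda of syllable 2 (/prosk/).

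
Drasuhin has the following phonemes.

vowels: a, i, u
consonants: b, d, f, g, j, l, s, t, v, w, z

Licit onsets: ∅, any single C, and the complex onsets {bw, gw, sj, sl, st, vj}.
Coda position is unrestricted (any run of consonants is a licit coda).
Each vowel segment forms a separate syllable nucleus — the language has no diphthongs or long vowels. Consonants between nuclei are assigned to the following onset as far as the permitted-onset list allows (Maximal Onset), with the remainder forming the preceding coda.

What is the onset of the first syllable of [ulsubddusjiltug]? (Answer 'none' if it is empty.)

The vowels are u, u, u, i, u — 5 nuclei, so 5 syllables.
σ1/σ2 boundary: /ls/ splits as /l/ + /s/ (/s/ is the longest suffix that is a licit onset).
σ2/σ3 boundary: cluster /bdd/ — the longest permitted-onset suffix is /d/; onset = /d/, preceding coda = /bd/.
σ3/σ4 boundary: /sj/ is a licit onset in full, so it all attaches to the next syllable.
σ4/σ5 boundary: cluster /lt/ — the longest permitted-onset suffix is /t/; onset = /t/, preceding coda = /l/.
Syllabification: ul.subd.du.sjil.tug.
Syllable 1 is /ul/: onset ∅, nucleus /u/, coda /l/.

none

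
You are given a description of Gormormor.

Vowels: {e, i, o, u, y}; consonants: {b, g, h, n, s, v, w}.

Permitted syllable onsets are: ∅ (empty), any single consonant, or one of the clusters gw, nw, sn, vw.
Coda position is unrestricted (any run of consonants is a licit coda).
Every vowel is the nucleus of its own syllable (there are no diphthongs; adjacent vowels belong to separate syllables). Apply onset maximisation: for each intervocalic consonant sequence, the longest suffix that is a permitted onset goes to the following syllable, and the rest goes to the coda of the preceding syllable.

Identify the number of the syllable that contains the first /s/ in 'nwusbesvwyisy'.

Vowels present: u, e, y, i, y; each is a nucleus, giving 5 syllables.
Between /u/ (V1) and /e/ (V2): /sb/ splits as /s/ + /b/ (/b/ is the longest suffix that is a licit onset).
Between /e/ (V2) and /y/ (V3): /svw/ — longest licit onset from the right is /vw/, leaving /s/ as coda.
Between /y/ (V3) and /i/ (V4): hiatus — the boundary sits between the two vowels.
Between /i/ (V4) and /y/ (V5): /s/ is a single consonant, so it becomes the next onset.
So the parse is nwus.bes.vwy.i.sy.
The first /s/ is in the coda of syllable 1 (/nwus/).

1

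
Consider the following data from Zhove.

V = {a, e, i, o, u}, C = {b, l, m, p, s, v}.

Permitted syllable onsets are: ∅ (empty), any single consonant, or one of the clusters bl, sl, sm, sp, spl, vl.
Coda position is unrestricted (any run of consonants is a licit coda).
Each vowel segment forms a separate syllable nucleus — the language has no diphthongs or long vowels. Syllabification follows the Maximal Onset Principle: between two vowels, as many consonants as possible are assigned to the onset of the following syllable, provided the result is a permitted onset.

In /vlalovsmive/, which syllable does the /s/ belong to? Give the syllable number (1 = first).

Vowels present: a, o, i, e; each is a nucleus, giving 4 syllables.
V1 /a/ – V2 /o/: just /l/ — single C goes to the following onset.
V2 /o/ – V3 /i/: /vsm/ splits as /v/ + /sm/ (/sm/ is the longest suffix that is a licit onset).
V3 /i/ – V4 /e/: /v/ → onset of the next syllable (single consonants are always licit onsets).
So the parse is vla.lov.smi.ve.
The /s/ is in the onset of syllable 3 (/smi/).

3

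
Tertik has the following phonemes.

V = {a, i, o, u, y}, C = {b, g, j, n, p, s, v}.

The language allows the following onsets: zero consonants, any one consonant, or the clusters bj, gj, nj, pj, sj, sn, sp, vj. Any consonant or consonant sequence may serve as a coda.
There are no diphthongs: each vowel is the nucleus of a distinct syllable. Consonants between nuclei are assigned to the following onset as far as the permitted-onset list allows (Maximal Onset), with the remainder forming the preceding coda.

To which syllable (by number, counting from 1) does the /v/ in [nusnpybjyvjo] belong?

Nuclei (vowels): u, y, y, o → 4 syllables.
V1 /u/ – V2 /y/: /snp/ — longest licit onset from the right is /p/, leaving /sn/ as coda.
V2 /y/ – V3 /y/: cluster /bj/ — /bj/ is itself a permitted onset, so the whole cluster goes right; preceding coda = ∅.
V3 /y/ – V4 /o/: cluster /vj/ — /vj/ is itself a permitted onset, so the whole cluster goes right; preceding coda = ∅.
So the parse is nusn.py.bjy.vjo.
The /v/ is in the onset of syllable 4 (/vjo/).

4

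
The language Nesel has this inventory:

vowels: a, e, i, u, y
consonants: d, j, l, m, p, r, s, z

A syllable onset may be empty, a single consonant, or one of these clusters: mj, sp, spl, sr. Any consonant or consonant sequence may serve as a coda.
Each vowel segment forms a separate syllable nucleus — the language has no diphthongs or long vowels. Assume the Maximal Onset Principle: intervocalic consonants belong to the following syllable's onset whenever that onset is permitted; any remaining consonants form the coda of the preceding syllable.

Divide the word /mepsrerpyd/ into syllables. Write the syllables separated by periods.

mep.srer.pyd

Nuclei (vowels): e, e, y → 3 syllables.
σ1/σ2 boundary: /psr/; trying suffixes from longest down, /sr/ is the first permitted one, so coda /p/ | onset /sr/.
σ2/σ3 boundary: /rp/ — longest licit onset from the right is /p/, leaving /r/ as coda.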